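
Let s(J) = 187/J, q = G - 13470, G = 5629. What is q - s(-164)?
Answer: -1285737/164 ≈ -7839.9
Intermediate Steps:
q = -7841 (q = 5629 - 13470 = -7841)
q - s(-164) = -7841 - 187/(-164) = -7841 - 187*(-1)/164 = -7841 - 1*(-187/164) = -7841 + 187/164 = -1285737/164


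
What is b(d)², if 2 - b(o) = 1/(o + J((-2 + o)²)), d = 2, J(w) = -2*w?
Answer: 9/4 ≈ 2.2500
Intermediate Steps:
b(o) = 2 - 1/(o - 2*(-2 + o)²)
b(d)² = ((-1 - 4*(-2 + 2)² + 2*2)/(2 - 2*(-2 + 2)²))² = ((-1 - 4*0² + 4)/(2 - 2*0²))² = ((-1 - 4*0 + 4)/(2 - 2*0))² = ((-1 + 0 + 4)/(2 + 0))² = (3/2)² = 9/4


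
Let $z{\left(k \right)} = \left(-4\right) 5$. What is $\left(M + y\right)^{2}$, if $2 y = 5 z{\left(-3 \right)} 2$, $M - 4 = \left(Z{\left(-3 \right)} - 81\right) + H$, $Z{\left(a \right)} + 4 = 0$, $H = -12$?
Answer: $37249$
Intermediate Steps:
$Z{\left(a \right)} = -4$ ($Z{\left(a \right)} = -4 + 0 = -4$)
$z{\left(k \right)} = -20$
$M = -93$ ($M = 4 - 97 = -93$)
$y = -100$ ($y = \frac{5 \left(-20\right) 2}{2} = \frac{\left(-100\right) 2}{2} = \frac{1}{2} \left(-200\right) = -100$)
$\left(M + y\right)^{2} = \left(-93 - 100\right)^{2} = \left(-193\right)^{2} = 37249$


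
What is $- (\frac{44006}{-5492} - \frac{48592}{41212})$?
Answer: $\frac{260055317}{28292038} \approx 9.1918$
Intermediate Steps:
$- (\frac{44006}{-5492} - \frac{48592}{41212}) = - (44006 \left(- \frac{1}{5492}\right) - \frac{12148}{10303}) = - (- \frac{22003}{2746} - \frac{12148}{10303}) = \left(-1\right) \left(- \frac{260055317}{28292038}\right) = \frac{260055317}{28292038}$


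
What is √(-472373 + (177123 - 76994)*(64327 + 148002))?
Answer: 46*√10047173 ≈ 1.4581e+5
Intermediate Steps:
√(-472373 + (177123 - 76994)*(64327 + 148002)) = √(-472373 + 100129*212329) = √(-472373 + 21260290441) = √21259818068 = 46*√10047173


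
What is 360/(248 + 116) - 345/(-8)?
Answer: 32115/728 ≈ 44.114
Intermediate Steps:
360/(248 + 116) - 345/(-8) = 360/364 - 345*(-1/8) = 360*(1/364) + 345/8 = 90/91 + 345/8 = 32115/728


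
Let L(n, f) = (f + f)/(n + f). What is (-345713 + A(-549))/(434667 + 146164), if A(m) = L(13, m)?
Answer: -92650535/155662708 ≈ -0.59520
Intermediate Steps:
L(n, f) = 2*f/(f + n) (L(n, f) = (2*f)/(f + n) = 2*f/(f + n))
A(m) = 2*m/(13 + m) (A(m) = 2*m/(m + 13) = 2*m/(13 + m))
(-345713 + A(-549))/(434667 + 146164) = (-345713 + 2*(-549)/(13 - 549))/(434667 + 146164) = (-345713 + 2*(-549)/(-536))/580831 = (-345713 + 2*(-549)*(-1/536))*(1/580831) = (-345713 + 549/268)*(1/580831) = -92650535/268*1/580831 = -92650535/155662708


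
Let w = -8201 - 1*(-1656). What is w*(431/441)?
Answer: -402985/63 ≈ -6396.6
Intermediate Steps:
w = -6545 (w = -8201 + 1656 = -6545)
w*(431/441) = -2820895/441 = -6545*431/441 = -402985/63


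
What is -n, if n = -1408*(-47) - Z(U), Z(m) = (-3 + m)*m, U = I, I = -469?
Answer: 155192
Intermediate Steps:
U = -469
Z(m) = m*(-3 + m)
n = -155192 (n = -1408*(-47) - (-469)*(-3 - 469) = 66176 - (-469)*(-472) = 66176 - 1*221368 = 66176 - 221368 = -155192)
-n = -1*(-155192) = 155192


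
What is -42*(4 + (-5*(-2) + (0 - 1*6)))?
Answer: -336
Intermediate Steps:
-42*(4 + (-5*(-2) + (0 - 1*6))) = -42*(4 + (10 + (0 - 6))) = -42*(4 + (10 - 6)) = -42*(4 + 4) = -42*8 = -336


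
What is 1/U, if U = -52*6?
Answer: -1/312 ≈ -0.0032051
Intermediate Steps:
U = -312
1/U = 1/(-312) = -1/312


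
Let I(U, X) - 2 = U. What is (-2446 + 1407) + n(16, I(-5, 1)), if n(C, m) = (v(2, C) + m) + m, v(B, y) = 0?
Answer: -1045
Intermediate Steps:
I(U, X) = 2 + U
n(C, m) = 2*m (n(C, m) = (0 + m) + m = m + m = 2*m)
(-2446 + 1407) + n(16, I(-5, 1)) = (-2446 + 1407) + 2*(2 - 5) = -1039 + 2*(-3) = -1039 - 6 = -1045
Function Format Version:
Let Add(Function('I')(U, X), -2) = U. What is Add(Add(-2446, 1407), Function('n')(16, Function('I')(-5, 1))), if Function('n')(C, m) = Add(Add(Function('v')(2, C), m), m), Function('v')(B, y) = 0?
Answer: -1045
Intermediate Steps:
Function('I')(U, X) = Add(2, U)
Function('n')(C, m) = Mul(2, m) (Function('n')(C, m) = Add(Add(0, m), m) = Add(m, m) = Mul(2, m))
Add(Add(-2446, 1407), Function('n')(16, Function('I')(-5, 1))) = Add(Add(-2446, 1407), Mul(2, Add(2, -5))) = Add(-1039, Mul(2, -3)) = Add(-1039, -6) = -1045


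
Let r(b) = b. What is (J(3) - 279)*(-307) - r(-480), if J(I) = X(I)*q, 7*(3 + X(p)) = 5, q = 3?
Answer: 617667/7 ≈ 88238.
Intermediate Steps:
X(p) = -16/7 (X(p) = -3 + (⅐)*5 = -3 + 5/7 = -16/7)
J(I) = -48/7 (J(I) = -16/7*3 = -48/7)
(J(3) - 279)*(-307) - r(-480) = (-48/7 - 279)*(-307) - 1*(-480) = -2001/7*(-307) + 480 = 614307/7 + 480 = 617667/7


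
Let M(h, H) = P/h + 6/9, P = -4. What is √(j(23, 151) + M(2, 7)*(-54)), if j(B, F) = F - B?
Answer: 10*√2 ≈ 14.142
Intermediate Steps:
M(h, H) = ⅔ - 4/h (M(h, H) = -4/h + 6/9 = -4/h + 6*(⅑) = -4/h + ⅔ = ⅔ - 4/h)
√(j(23, 151) + M(2, 7)*(-54)) = √((151 - 1*23) + (⅔ - 4/2)*(-54)) = √((151 - 23) + (⅔ - 4*½)*(-54)) = √(128 + (⅔ - 2)*(-54)) = √(128 - 4/3*(-54)) = √(128 + 72) = √200 = 10*√2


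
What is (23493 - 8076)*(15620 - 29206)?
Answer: -209455362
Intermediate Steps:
(23493 - 8076)*(15620 - 29206) = 15417*(-13586) = -209455362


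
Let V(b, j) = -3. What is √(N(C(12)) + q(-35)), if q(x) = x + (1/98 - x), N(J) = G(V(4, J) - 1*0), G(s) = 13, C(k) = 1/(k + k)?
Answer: 5*√102/14 ≈ 3.6070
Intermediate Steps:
C(k) = 1/(2*k)
N(J) = 13
q(x) = 1/98 (q(x) = x + (1/98 - x) = 1/98)
√(N(C(12)) + q(-35)) = √(13 + 1/98) = √(1275/98) = 5*√102/14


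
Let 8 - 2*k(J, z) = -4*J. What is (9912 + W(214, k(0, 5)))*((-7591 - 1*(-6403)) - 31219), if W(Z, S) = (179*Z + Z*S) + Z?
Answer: -1597276216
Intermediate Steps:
k(J, z) = 4 + 2*J (k(J, z) = 4 - (-2)*J = 4 + 2*J)
W(Z, S) = 180*Z + S*Z (W(Z, S) = (179*Z + S*Z) + Z = 180*Z + S*Z)
(9912 + W(214, k(0, 5)))*((-7591 - 1*(-6403)) - 31219) = (9912 + 214*(180 + (4 + 2*0)))*((-7591 - 1*(-6403)) - 31219) = (9912 + 214*(180 + (4 + 0)))*((-7591 + 6403) - 31219) = (9912 + 214*(180 + 4))*(-1188 - 31219) = (9912 + 214*184)*(-32407) = (9912 + 39376)*(-32407) = 49288*(-32407) = -1597276216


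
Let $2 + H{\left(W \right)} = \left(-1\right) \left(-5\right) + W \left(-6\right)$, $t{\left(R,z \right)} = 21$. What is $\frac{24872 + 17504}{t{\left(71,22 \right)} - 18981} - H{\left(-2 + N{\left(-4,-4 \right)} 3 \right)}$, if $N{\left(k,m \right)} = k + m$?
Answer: $- \frac{382127}{2370} \approx -161.24$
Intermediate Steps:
$H{\left(W \right)} = 3 - 6 W$ ($H{\left(W \right)} = -2 + \left(\left(-1\right) \left(-5\right) + W \left(-6\right)\right) = -2 - \left(-5 + 6 W\right) = 3 - 6 W$)
$\frac{24872 + 17504}{t{\left(71,22 \right)} - 18981} - H{\left(-2 + N{\left(-4,-4 \right)} 3 \right)} = \frac{24872 + 17504}{21 - 18981} - \left(3 - 6 \left(-2 + \left(-4 - 4\right) 3\right)\right) = \frac{42376}{-18960} - \left(3 - 6 \left(-2 - 24\right)\right) = 42376 \left(- \frac{1}{18960}\right) - \left(3 - 6 \left(-2 - 24\right)\right) = - \frac{5297}{2370} - \left(3 - -156\right) = - \frac{5297}{2370} - \left(3 + 156\right) = - \frac{5297}{2370} - 159 = - \frac{382127}{2370}$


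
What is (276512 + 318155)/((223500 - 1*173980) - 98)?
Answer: 594667/49422 ≈ 12.032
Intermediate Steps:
(276512 + 318155)/((223500 - 1*173980) - 98) = 594667/((223500 - 173980) - 98) = 594667/(49520 - 98) = 594667/49422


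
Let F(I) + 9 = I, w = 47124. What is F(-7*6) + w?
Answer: 47073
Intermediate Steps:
F(I) = -9 + I
F(-7*6) + w = (-9 - 7*6) + 47124 = (-9 - 42) + 47124 = -51 + 47124 = 47073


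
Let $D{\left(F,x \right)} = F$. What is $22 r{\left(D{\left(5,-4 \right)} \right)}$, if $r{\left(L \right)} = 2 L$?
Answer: $220$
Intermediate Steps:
$22 r{\left(D{\left(5,-4 \right)} \right)} = 22 \cdot 2 \cdot 5 = 22 \cdot 10 = 220$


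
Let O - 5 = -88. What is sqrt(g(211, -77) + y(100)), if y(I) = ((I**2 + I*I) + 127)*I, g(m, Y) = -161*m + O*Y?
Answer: 4*sqrt(124070) ≈ 1408.9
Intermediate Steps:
O = -83 (O = 5 - 88 = -83)
g(m, Y) = -161*m - 83*Y
y(I) = I*(127 + 2*I**2) (y(I) = ((I**2 + I**2) + 127)*I = (2*I**2 + 127)*I = (127 + 2*I**2)*I = I*(127 + 2*I**2))
sqrt(g(211, -77) + y(100)) = sqrt((-161*211 - 83*(-77)) + 100*(127 + 2*100**2)) = sqrt((-33971 + 6391) + 100*(127 + 2*10000)) = sqrt(-27580 + 100*(127 + 20000)) = sqrt(-27580 + 100*20127) = sqrt(-27580 + 2012700) = sqrt(1985120) = 4*sqrt(124070)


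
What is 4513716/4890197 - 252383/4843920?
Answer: 20629876617269/23687723052240 ≈ 0.87091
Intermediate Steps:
4513716/4890197 - 252383/4843920 = 20629876617269/23687723052240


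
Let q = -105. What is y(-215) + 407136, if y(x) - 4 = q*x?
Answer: 429715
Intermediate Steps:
y(x) = 4 - 105*x
y(-215) + 407136 = (4 - 105*(-215)) + 407136 = (4 + 22575) + 407136 = 22579 + 407136 = 429715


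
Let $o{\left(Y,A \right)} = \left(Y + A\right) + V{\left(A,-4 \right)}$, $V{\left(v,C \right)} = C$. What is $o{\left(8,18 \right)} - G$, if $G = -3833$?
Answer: $3855$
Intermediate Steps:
$o{\left(Y,A \right)} = -4 + A + Y$ ($o{\left(Y,A \right)} = \left(Y + A\right) - 4 = \left(A + Y\right) - 4 = -4 + A + Y$)
$o{\left(8,18 \right)} - G = \left(-4 + 18 + 8\right) - -3833 = 22 + 3833 = 3855$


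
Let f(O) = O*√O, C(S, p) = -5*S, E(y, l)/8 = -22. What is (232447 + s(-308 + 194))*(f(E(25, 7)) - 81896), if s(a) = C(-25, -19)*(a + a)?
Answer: -16702443512 - 143578688*I*√11 ≈ -1.6702e+10 - 4.762e+8*I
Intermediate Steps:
E(y, l) = -176 (E(y, l) = 8*(-22) = -176)
s(a) = 250*a (s(a) = (-5*(-25))*(a + a) = 125*(2*a) = 250*a)
f(O) = O^(3/2)
(232447 + s(-308 + 194))*(f(E(25, 7)) - 81896) = (232447 + 250*(-308 + 194))*((-176)^(3/2) - 81896) = (232447 + 250*(-114))*(-704*I*√11 - 81896) = (232447 - 28500)*(-81896 - 704*I*√11) = 203947*(-81896 - 704*I*√11) = -16702443512 - 143578688*I*√11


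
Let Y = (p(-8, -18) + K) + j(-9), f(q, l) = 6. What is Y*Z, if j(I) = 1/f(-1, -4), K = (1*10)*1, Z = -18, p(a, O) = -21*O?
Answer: -6987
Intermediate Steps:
K = 10 (K = 10*1 = 10)
j(I) = ⅙ (j(I) = 1/6 = ⅙)
Y = 2329/6 (Y = (-21*(-18) + 10) + ⅙ = (378 + 10) + ⅙ = 388 + ⅙ = 2329/6 ≈ 388.17)
Y*Z = (2329/6)*(-18) = -6987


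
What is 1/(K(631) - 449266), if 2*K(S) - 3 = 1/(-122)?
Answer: -244/109620539 ≈ -2.2259e-6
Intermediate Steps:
K(S) = 365/244 (K(S) = 3/2 + (½)/(-122) = 3/2 + (½)*(-1/122) = 3/2 - 1/244 = 365/244)
1/(K(631) - 449266) = 1/(365/244 - 449266) = 1/(-109620539/244) = -244/109620539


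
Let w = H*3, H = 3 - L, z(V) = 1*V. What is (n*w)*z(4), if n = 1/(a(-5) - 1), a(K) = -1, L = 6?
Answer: 18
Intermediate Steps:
z(V) = V
H = -3 (H = 3 - 1*6 = 3 - 6 = -3)
w = -9 (w = -3*3 = -9)
n = -1/2 (n = 1/(-1 - 1) = 1/(-2) = -1/2 ≈ -0.50000)
(n*w)*z(4) = -1/2*(-9)*4 = (9/2)*4 = 18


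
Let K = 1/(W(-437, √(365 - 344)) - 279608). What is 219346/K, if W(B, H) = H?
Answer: -61330896368 + 219346*√21 ≈ -6.1330e+10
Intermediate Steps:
K = 1/(-279608 + √21) (K = 1/(√(365 - 344) - 279608) = 1/(√21 - 279608) = 1/(-279608 + √21) ≈ -3.5765e-6)
219346/K = 219346/(-39944/11168661949 - √21/78180633643)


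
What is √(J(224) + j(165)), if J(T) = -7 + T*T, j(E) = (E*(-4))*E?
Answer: I*√58731 ≈ 242.34*I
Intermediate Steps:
j(E) = -4*E² (j(E) = (-4*E)*E = -4*E²)
J(T) = -7 + T²
√(J(224) + j(165)) = √((-7 + 224²) - 4*165²) = √((-7 + 50176) - 4*27225) = √(50169 - 108900) = √(-58731) = I*√58731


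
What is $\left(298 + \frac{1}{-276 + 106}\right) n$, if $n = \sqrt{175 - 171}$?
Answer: $\frac{50659}{85} \approx 595.99$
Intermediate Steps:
$n = 2$ ($n = \sqrt{4} = 2$)
$\left(298 + \frac{1}{-276 + 106}\right) n = \left(298 + \frac{1}{-276 + 106}\right) 2 = \left(298 + \frac{1}{-170}\right) 2 = \left(298 - \frac{1}{170}\right) 2 = \frac{50659}{170} \cdot 2 = \frac{50659}{85}$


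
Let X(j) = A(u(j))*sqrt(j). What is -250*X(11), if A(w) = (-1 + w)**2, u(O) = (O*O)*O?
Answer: -442225000*sqrt(11) ≈ -1.4667e+9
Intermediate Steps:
u(O) = O**3 (u(O) = O**2*O = O**3)
X(j) = sqrt(j)*(-1 + j**3)**2 (X(j) = (-1 + j**3)**2*sqrt(j) = sqrt(j)*(-1 + j**3)**2)
-250*X(11) = -250*sqrt(11)*(-1 + 11**3)**2 = -250*sqrt(11)*(-1 + 1331)**2 = -250*sqrt(11)*1330**2 = -250*sqrt(11)*1768900 = -442225000*sqrt(11)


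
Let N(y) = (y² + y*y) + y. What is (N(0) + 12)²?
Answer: 144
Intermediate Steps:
N(y) = y + 2*y² (N(y) = (y² + y²) + y = 2*y² + y = y + 2*y²)
(N(0) + 12)² = (0*(1 + 2*0) + 12)² = (0*(1 + 0) + 12)² = (0*1 + 12)² = (0 + 12)² = 12² = 144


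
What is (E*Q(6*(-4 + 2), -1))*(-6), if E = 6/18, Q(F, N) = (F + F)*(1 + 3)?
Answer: 192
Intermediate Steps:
Q(F, N) = 8*F (Q(F, N) = (2*F)*4 = 8*F)
E = ⅓ (E = 6*(1/18) = ⅓ ≈ 0.33333)
(E*Q(6*(-4 + 2), -1))*(-6) = ((8*(6*(-4 + 2)))/3)*(-6) = ((8*(6*(-2)))/3)*(-6) = ((8*(-12))/3)*(-6) = ((⅓)*(-96))*(-6) = -32*(-6) = 192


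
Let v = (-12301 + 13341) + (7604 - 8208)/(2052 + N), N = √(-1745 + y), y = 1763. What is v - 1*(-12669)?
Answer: 3206836387/233927 + 302*√2/701781 ≈ 13709.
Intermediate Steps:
N = 3*√2 (N = √(-1745 + 1763) = √18 = 3*√2 ≈ 4.2426)
v = 1040 - 604/(2052 + 3*√2) (v = (-12301 + 13341) + (7604 - 8208)/(2052 + 3*√2) = 1040 - 604/(2052 + 3*√2) ≈ 1039.7)
v - 1*(-12669) = (243215224/233927 + 302*√2/701781) - 1*(-12669) = (243215224/233927 + 302*√2/701781) + 12669 = 3206836387/233927 + 302*√2/701781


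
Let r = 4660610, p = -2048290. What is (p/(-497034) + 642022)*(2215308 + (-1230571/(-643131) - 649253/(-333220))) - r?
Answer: 75748276160424115313101769237/53258214957170940 ≈ 1.4223e+12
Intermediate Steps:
(p/(-497034) + 642022)*(2215308 + (-1230571/(-643131) - 649253/(-333220))) - r = (-2048290/(-497034) + 642022)*(2215308 + (-1230571/(-643131) - 649253/(-333220))) - 1*4660610 = (-2048290*(-1/497034) + 642022)*(2215308 + (-1230571*(-1/643131) - 649253*(-1/333220))) - 4660610 = (1024145/248517 + 642022)*(2215308 + (1230571/643131 + 649253/333220)) - 4660610 = 159554405519*(2215308 + 827605599763/214304111820)/248517 - 4660610 = (159554405519/248517)*(474750440953340323/214304111820) - 4660610 = 75748524376193326853556442637/53258214957170940 - 4660610 = 75748276160424115313101769237/53258214957170940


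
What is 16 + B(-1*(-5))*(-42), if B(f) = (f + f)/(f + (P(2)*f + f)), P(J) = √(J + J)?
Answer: -5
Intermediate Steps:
P(J) = √2*√J (P(J) = √(2*J) = √2*√J)
B(f) = ½ (B(f) = (f + f)/(f + ((√2*√2)*f + f)) = (2*f)/(f + (2*f + f)) = (2*f)/(f + 3*f) = (2*f)/((4*f)) = (2*f)*(1/(4*f)) = ½)
16 + B(-1*(-5))*(-42) = 16 + (½)*(-42) = 16 - 21 = -5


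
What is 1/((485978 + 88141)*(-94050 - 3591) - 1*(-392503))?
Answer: -1/56057160776 ≈ -1.7839e-11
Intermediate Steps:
1/((485978 + 88141)*(-94050 - 3591) - 1*(-392503)) = 1/(574119*(-97641) + 392503) = 1/(-56057553279 + 392503) = 1/(-56057160776) = -1/56057160776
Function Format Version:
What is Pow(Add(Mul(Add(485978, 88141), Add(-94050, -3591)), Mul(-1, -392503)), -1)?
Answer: Rational(-1, 56057160776) ≈ -1.7839e-11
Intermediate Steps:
Pow(Add(Mul(Add(485978, 88141), Add(-94050, -3591)), Mul(-1, -392503)), -1) = Pow(Add(Mul(574119, -97641), 392503), -1) = Pow(Add(-56057553279, 392503), -1) = Pow(-56057160776, -1) = Rational(-1, 56057160776)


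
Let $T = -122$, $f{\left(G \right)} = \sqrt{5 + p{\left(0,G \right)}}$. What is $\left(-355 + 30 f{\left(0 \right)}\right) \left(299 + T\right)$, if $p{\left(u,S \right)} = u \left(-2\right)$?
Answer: $-62835 + 5310 \sqrt{5} \approx -50962.0$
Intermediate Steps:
$p{\left(u,S \right)} = - 2 u$
$f{\left(G \right)} = \sqrt{5}$ ($f{\left(G \right)} = \sqrt{5 - 0} = \sqrt{5 + 0} = \sqrt{5}$)
$\left(-355 + 30 f{\left(0 \right)}\right) \left(299 + T\right) = \left(-355 + 30 \sqrt{5}\right) \left(299 - 122\right) = \left(-355 + 30 \sqrt{5}\right) 177 = -62835 + 5310 \sqrt{5}$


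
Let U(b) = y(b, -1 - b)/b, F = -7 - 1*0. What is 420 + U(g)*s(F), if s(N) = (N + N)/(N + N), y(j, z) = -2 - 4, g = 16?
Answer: 3357/8 ≈ 419.63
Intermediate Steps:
y(j, z) = -6
F = -7 (F = -7 + 0 = -7)
s(N) = 1 (s(N) = (2*N)/((2*N)) = (2*N)*(1/(2*N)) = 1)
U(b) = -6/b
420 + U(g)*s(F) = 420 - 6/16*1 = 420 - 6*1/16*1 = 420 - 3/8*1 = 420 - 3/8 = 3357/8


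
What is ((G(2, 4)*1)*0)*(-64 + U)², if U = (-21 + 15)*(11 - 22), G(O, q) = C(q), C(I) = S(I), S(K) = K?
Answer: 0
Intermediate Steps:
C(I) = I
G(O, q) = q
U = 66 (U = -6*(-11) = 66)
((G(2, 4)*1)*0)*(-64 + U)² = ((4*1)*0)*(-64 + 66)² = (4*0)*2² = 0*4 = 0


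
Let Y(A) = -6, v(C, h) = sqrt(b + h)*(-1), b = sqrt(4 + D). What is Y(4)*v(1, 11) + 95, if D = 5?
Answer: 95 + 6*sqrt(14) ≈ 117.45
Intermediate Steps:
b = 3 (b = sqrt(4 + 5) = sqrt(9) = 3)
v(C, h) = -sqrt(3 + h) (v(C, h) = sqrt(3 + h)*(-1) = -sqrt(3 + h))
Y(4)*v(1, 11) + 95 = -(-6)*sqrt(3 + 11) + 95 = -(-6)*sqrt(14) + 95 = 6*sqrt(14) + 95 = 95 + 6*sqrt(14)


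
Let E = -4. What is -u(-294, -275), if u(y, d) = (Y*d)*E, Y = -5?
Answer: 5500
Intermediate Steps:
u(y, d) = 20*d (u(y, d) = -5*d*(-4) = 20*d)
-u(-294, -275) = -20*(-275) = -1*(-5500) = 5500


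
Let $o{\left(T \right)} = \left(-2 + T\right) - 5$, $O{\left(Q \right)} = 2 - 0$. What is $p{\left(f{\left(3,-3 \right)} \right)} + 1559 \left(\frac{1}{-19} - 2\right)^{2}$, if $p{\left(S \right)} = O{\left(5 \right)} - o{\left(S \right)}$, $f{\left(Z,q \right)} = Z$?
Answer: $\frac{2373405}{361} \approx 6574.5$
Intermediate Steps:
$O{\left(Q \right)} = 2$ ($O{\left(Q \right)} = 2 + 0 = 2$)
$o{\left(T \right)} = -7 + T$
$p{\left(S \right)} = 9 - S$ ($p{\left(S \right)} = 2 - \left(-7 + S\right) = 9 - S$)
$p{\left(f{\left(3,-3 \right)} \right)} + 1559 \left(\frac{1}{-19} - 2\right)^{2} = \left(9 - 3\right) + 1559 \left(\frac{1}{-19} - 2\right)^{2} = \left(9 - 3\right) + 1559 \left(- \frac{1}{19} - 2\right)^{2} = 6 + 1559 \left(- \frac{39}{19}\right)^{2} = 6 + 1559 \cdot \frac{1521}{361} = 6 + \frac{2371239}{361} = \frac{2373405}{361}$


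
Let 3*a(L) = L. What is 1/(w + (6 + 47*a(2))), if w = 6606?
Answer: 3/19930 ≈ 0.00015053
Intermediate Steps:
a(L) = L/3
1/(w + (6 + 47*a(2))) = 1/(6606 + (6 + 47*((⅓)*2))) = 1/(6606 + (6 + 47*(⅔))) = 1/(6606 + (6 + 94/3)) = 1/(6606 + 112/3) = 1/(19930/3) = 3/19930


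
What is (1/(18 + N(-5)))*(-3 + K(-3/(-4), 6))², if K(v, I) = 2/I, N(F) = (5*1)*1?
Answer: 64/207 ≈ 0.30918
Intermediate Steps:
N(F) = 5 (N(F) = 5*1 = 5)
(1/(18 + N(-5)))*(-3 + K(-3/(-4), 6))² = (1/(18 + 5))*(-3 + 2/6)² = (1/23)*(-3 + 2*(⅙))² = (1*(1/23))*(-3 + ⅓)² = (-8/3)²/23 = (1/23)*(64/9) = 64/207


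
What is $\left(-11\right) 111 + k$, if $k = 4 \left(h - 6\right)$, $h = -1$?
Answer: $-1249$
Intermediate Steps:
$k = -28$ ($k = 4 \left(-1 - 6\right) = 4 \left(-7\right) = -28$)
$\left(-11\right) 111 + k = \left(-11\right) 111 - 28 = -1221 - 28 = -1249$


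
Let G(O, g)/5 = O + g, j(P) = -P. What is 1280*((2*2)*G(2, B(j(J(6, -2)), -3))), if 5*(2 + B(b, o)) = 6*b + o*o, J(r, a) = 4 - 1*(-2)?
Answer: -138240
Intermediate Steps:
J(r, a) = 6 (J(r, a) = 4 + 2 = 6)
B(b, o) = -2 + o²/5 + 6*b/5 (B(b, o) = -2 + (6*b + o*o)/5 = -2 + (6*b + o²)/5 = -2 + (o² + 6*b)/5 = -2 + (o²/5 + 6*b/5) = -2 + o²/5 + 6*b/5)
G(O, g) = 5*O + 5*g (G(O, g) = 5*(O + g) = 5*O + 5*g)
1280*((2*2)*G(2, B(j(J(6, -2)), -3))) = 1280*((2*2)*(5*2 + 5*(-2 + (⅕)*(-3)² + 6*(-1*6)/5))) = 1280*(4*(10 + 5*(-2 + (⅕)*9 + (6/5)*(-6)))) = 1280*(4*(10 + 5*(-2 + 9/5 - 36/5))) = 1280*(4*(10 + 5*(-37/5))) = 1280*(4*(10 - 37)) = 1280*(4*(-27)) = 1280*(-108) = -138240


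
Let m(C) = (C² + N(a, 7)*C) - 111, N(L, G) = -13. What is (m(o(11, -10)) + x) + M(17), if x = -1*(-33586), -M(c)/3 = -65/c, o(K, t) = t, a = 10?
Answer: 573180/17 ≈ 33717.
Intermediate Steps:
M(c) = 195/c (M(c) = -(-195)/c = 195/c)
x = 33586
m(C) = -111 + C² - 13*C (m(C) = (C² - 13*C) - 111 = -111 + C² - 13*C)
(m(o(11, -10)) + x) + M(17) = ((-111 + (-10)² - 13*(-10)) + 33586) + 195/17 = ((-111 + 100 + 130) + 33586) + 195*(1/17) = (119 + 33586) + 195/17 = 33705 + 195/17 = 573180/17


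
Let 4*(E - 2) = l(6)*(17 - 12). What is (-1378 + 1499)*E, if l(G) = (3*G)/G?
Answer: 2783/4 ≈ 695.75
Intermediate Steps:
l(G) = 3
E = 23/4 (E = 2 + (3*(17 - 12))/4 = 2 + (3*5)/4 = 2 + (¼)*15 = 2 + 15/4 = 23/4 ≈ 5.7500)
(-1378 + 1499)*E = (-1378 + 1499)*(23/4) = 121*(23/4) = 2783/4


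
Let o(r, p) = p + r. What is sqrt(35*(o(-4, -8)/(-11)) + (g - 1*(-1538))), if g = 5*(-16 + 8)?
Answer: sqrt(185878)/11 ≈ 39.194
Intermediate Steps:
g = -40 (g = 5*(-8) = -40)
sqrt(35*(o(-4, -8)/(-11)) + (g - 1*(-1538))) = sqrt(35*((-8 - 4)/(-11)) + (-40 - 1*(-1538))) = sqrt(35*(-12*(-1/11)) + (-40 + 1538)) = sqrt(35*(12/11) + 1498) = sqrt(420/11 + 1498) = sqrt(16898/11) = sqrt(185878)/11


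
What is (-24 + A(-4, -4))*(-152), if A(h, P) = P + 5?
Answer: 3496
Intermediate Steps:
A(h, P) = 5 + P
(-24 + A(-4, -4))*(-152) = (-24 + (5 - 4))*(-152) = (-24 + 1)*(-152) = -23*(-152) = 3496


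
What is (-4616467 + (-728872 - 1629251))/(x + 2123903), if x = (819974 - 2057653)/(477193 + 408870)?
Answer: -617992613917/188191062621 ≈ -3.2839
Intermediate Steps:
x = -1237679/886063 ≈ -1.3968
(-4616467 + (-728872 - 1629251))/(x + 2123903) = (-4616467 + (-728872 - 1629251))/(-1237679/886063 + 2123903) = (-4616467 - 2358123)/(1881910626210/886063) = -6974590*886063/1881910626210 = -617992613917/188191062621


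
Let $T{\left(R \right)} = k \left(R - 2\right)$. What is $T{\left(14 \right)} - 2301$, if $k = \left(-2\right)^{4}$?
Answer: $-2109$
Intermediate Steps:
$k = 16$
$T{\left(R \right)} = -32 + 16 R$ ($T{\left(R \right)} = 16 \left(R - 2\right) = 16 \left(-2 + R\right) = -32 + 16 R$)
$T{\left(14 \right)} - 2301 = \left(-32 + 16 \cdot 14\right) - 2301 = \left(-32 + 224\right) - 2301 = 192 - 2301 = -2109$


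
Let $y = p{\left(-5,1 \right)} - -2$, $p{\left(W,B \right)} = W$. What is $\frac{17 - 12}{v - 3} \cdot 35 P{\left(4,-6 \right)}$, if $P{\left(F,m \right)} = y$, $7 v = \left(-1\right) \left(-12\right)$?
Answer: $\frac{1225}{3} \approx 408.33$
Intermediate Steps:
$v = \frac{12}{7}$ ($v = \frac{\left(-1\right) \left(-12\right)}{7} = \frac{1}{7} \cdot 12 = \frac{12}{7} \approx 1.7143$)
$y = -3$ ($y = -5 - -2 = -5 + 2 = -3$)
$P{\left(F,m \right)} = -3$
$\frac{17 - 12}{v - 3} \cdot 35 P{\left(4,-6 \right)} = \frac{17 - 12}{\frac{12}{7} - 3} \cdot 35 \left(-3\right) = \frac{5}{- \frac{9}{7}} \cdot 35 \left(-3\right) = 5 \left(- \frac{7}{9}\right) 35 \left(-3\right) = \left(- \frac{35}{9}\right) 35 \left(-3\right) = \left(- \frac{1225}{9}\right) \left(-3\right) = \frac{1225}{3}$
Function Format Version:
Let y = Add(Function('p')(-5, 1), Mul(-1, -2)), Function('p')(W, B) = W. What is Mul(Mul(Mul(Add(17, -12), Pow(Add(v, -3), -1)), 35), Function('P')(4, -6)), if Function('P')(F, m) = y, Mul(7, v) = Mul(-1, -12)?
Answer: Rational(1225, 3) ≈ 408.33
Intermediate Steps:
v = Rational(12, 7) (v = Mul(Rational(1, 7), Mul(-1, -12)) = Mul(Rational(1, 7), 12) = Rational(12, 7) ≈ 1.7143)
y = -3 (y = Add(-5, Mul(-1, -2)) = Add(-5, 2) = -3)
Function('P')(F, m) = -3
Mul(Mul(Mul(Add(17, -12), Pow(Add(v, -3), -1)), 35), Function('P')(4, -6)) = Mul(Mul(Mul(Add(17, -12), Pow(Add(Rational(12, 7), -3), -1)), 35), -3) = Mul(Mul(Mul(5, Pow(Rational(-9, 7), -1)), 35), -3) = Mul(Mul(Mul(5, Rational(-7, 9)), 35), -3) = Mul(Mul(Rational(-35, 9), 35), -3) = Mul(Rational(-1225, 9), -3) = Rational(1225, 3)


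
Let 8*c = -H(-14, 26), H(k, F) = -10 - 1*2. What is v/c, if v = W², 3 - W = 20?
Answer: 578/3 ≈ 192.67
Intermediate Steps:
W = -17 (W = 3 - 1*20 = 3 - 20 = -17)
v = 289 (v = (-17)² = 289)
H(k, F) = -12 (H(k, F) = -10 - 2 = -12)
c = 3/2 (c = (-1*(-12))/8 = (⅛)*12 = 3/2 ≈ 1.5000)
v/c = 289/(3/2) = 289*(⅔) = 578/3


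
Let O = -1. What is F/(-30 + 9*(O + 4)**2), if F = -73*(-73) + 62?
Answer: 1797/17 ≈ 105.71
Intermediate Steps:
F = 5391 (F = 5329 + 62 = 5391)
F/(-30 + 9*(O + 4)**2) = 5391/(-30 + 9*(-1 + 4)**2) = 5391/(-30 + 9*3**2) = 5391/(-30 + 9*9) = 5391/(-30 + 81) = 5391/51 = 5391*(1/51) = 1797/17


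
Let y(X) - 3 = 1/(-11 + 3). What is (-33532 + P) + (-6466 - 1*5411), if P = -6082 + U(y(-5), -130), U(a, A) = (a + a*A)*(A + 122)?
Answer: -48524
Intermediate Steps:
y(X) = 23/8 (y(X) = 3 + 1/(-11 + 3) = 3 + 1/(-8) = 3 - 1/8 = 23/8)
U(a, A) = (122 + A)*(a + A*a) (U(a, A) = (a + A*a)*(122 + A) = (122 + A)*(a + A*a))
P = -3115 (P = -6082 + 23*(122 + (-130)**2 + 123*(-130))/8 = -6082 + 23*(122 + 16900 - 15990)/8 = -6082 + (23/8)*1032 = -6082 + 2967 = -3115)
(-33532 + P) + (-6466 - 1*5411) = (-33532 - 3115) + (-6466 - 1*5411) = -36647 + (-6466 - 5411) = -36647 - 11877 = -48524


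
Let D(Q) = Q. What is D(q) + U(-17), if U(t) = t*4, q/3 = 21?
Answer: -5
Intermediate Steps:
q = 63 (q = 3*21 = 63)
U(t) = 4*t
D(q) + U(-17) = 63 + 4*(-17) = 63 - 68 = -5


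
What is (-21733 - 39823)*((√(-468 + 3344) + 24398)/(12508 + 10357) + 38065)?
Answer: -53577149629388/22865 - 123112*√719/22865 ≈ -2.3432e+9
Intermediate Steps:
(-21733 - 39823)*((√(-468 + 3344) + 24398)/(12508 + 10357) + 38065) = -61556*((√2876 + 24398)/22865 + 38065) = -61556*((2*√719 + 24398)*(1/22865) + 38065) = -61556*((24398 + 2*√719)*(1/22865) + 38065) = -61556*((24398/22865 + 2*√719/22865) + 38065) = -61556*(870380623/22865 + 2*√719/22865) = -53577149629388/22865 - 123112*√719/22865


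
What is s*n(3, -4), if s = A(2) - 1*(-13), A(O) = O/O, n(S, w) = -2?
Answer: -28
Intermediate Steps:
A(O) = 1
s = 14 (s = 1 - 1*(-13) = 1 + 13 = 14)
s*n(3, -4) = 14*(-2) = -28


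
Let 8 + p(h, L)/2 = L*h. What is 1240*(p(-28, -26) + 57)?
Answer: 1856280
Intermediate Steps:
p(h, L) = -16 + 2*L*h (p(h, L) = -16 + 2*(L*h) = -16 + 2*L*h)
1240*(p(-28, -26) + 57) = 1240*((-16 + 2*(-26)*(-28)) + 57) = 1240*((-16 + 1456) + 57) = 1240*(1440 + 57) = 1240*1497 = 1856280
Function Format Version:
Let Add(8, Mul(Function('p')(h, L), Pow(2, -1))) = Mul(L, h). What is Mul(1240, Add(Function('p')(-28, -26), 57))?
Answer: 1856280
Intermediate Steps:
Function('p')(h, L) = Add(-16, Mul(2, L, h)) (Function('p')(h, L) = Add(-16, Mul(2, Mul(L, h))) = Add(-16, Mul(2, L, h)))
Mul(1240, Add(Function('p')(-28, -26), 57)) = Mul(1240, Add(Add(-16, Mul(2, -26, -28)), 57)) = Mul(1240, Add(Add(-16, 1456), 57)) = Mul(1240, Add(1440, 57)) = Mul(1240, 1497) = 1856280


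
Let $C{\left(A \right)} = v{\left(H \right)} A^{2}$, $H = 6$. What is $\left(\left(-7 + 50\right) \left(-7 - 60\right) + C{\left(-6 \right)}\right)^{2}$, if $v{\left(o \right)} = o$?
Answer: $7102225$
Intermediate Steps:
$C{\left(A \right)} = 6 A^{2}$
$\left(\left(-7 + 50\right) \left(-7 - 60\right) + C{\left(-6 \right)}\right)^{2} = \left(\left(-7 + 50\right) \left(-7 - 60\right) + 6 \left(-6\right)^{2}\right)^{2} = \left(43 \left(-67\right) + 6 \cdot 36\right)^{2} = \left(-2881 + 216\right)^{2} = \left(-2665\right)^{2} = 7102225$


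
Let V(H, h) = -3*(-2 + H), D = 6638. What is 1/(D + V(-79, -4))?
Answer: 1/6881 ≈ 0.00014533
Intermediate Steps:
V(H, h) = 6 - 3*H
1/(D + V(-79, -4)) = 1/(6638 + (6 - 3*(-79))) = 1/(6638 + (6 + 237)) = 1/(6638 + 243) = 1/6881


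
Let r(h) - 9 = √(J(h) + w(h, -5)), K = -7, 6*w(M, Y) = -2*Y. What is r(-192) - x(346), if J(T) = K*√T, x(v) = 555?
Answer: -546 + √(15 - 504*I*√3)/3 ≈ -538.98 - 6.9044*I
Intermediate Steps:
w(M, Y) = -Y/3 (w(M, Y) = (-2*Y)/6 = -Y/3)
J(T) = -7*√T
r(h) = 9 + √(5/3 - 7*√h) (r(h) = 9 + √(-7*√h - ⅓*(-5)) = 9 + √(-7*√h + 5/3) = 9 + √(5/3 - 7*√h))
r(-192) - x(346) = (9 + √(15 - 504*I*√3)/3) - 1*555 = (9 + √(15 - 504*I*√3)/3) - 555 = -546 + √(15 - 504*I*√3)/3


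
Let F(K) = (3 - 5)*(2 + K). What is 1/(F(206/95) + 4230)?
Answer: 95/401058 ≈ 0.00023687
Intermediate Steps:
F(K) = -4 - 2*K (F(K) = -2*(2 + K) = -4 - 2*K)
1/(F(206/95) + 4230) = 1/((-4 - 412/95) + 4230) = 1/(-792/95 + 4230) = 1/(401058/95) = 95/401058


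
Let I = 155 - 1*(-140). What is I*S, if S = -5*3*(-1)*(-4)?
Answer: -17700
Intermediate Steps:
I = 295 (I = 155 + 140 = 295)
S = -60 (S = -(-15)*(-4) = -5*12 = -60)
I*S = 295*(-60) = -17700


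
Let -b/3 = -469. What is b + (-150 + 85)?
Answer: 1342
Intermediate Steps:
b = 1407 (b = -3*(-469) = 1407)
b + (-150 + 85) = 1407 + (-150 + 85) = 1407 - 65 = 1342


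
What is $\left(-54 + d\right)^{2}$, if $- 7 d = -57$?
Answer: $\frac{103041}{49} \approx 2102.9$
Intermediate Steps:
$d = \frac{57}{7}$ ($d = \left(- \frac{1}{7}\right) \left(-57\right) = \frac{57}{7} \approx 8.1429$)
$\left(-54 + d\right)^{2} = \left(-54 + \frac{57}{7}\right)^{2} = \left(- \frac{321}{7}\right)^{2} = \frac{103041}{49}$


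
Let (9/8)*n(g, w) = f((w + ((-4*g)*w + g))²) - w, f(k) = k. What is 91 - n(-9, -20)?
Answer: -1495783/3 ≈ -4.9859e+5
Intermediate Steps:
n(g, w) = -8*w/9 + 8*(g + w - 4*g*w)²/9 (n(g, w) = 8*((w + ((-4*g)*w + g))² - w)/9 = 8*((w + (-4*g*w + g))² - w)/9 = 8*((w + (g - 4*g*w))² - w)/9 = 8*((g + w - 4*g*w)² - w)/9 = -8*w/9 + 8*(g + w - 4*g*w)²/9)
91 - n(-9, -20) = 91 - (-8/9*(-20) + 8*(-9 - 20 - 4*(-9)*(-20))²/9) = 91 - (160/9 + 8*(-9 - 20 - 720)²/9) = 91 - (160/9 + (8/9)*(-749)²) = 91 - (160/9 + (8/9)*561001) = 91 - (160/9 + 4488008/9) = 91 - 1*1496056/3 = 91 - 1496056/3 = -1495783/3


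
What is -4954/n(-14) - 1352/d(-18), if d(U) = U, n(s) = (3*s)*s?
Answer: 58817/882 ≈ 66.686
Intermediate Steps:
n(s) = 3*s²
-4954/n(-14) - 1352/d(-18) = -4954/(3*(-14)²) - 1352/(-18) = -4954/(3*196) - 1352*(-1/18) = -4954/588 + 676/9 = -4954*1/588 + 676/9 = -2477/294 + 676/9 = 58817/882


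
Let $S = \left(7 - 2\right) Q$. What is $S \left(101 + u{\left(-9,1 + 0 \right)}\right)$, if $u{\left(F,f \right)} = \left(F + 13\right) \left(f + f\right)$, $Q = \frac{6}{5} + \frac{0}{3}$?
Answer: $654$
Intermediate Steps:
$Q = \frac{6}{5}$ ($Q = 6 \cdot \frac{1}{5} + 0 \cdot \frac{1}{3} = \frac{6}{5} + 0 = \frac{6}{5} \approx 1.2$)
$u{\left(F,f \right)} = 2 f \left(13 + F\right)$ ($u{\left(F,f \right)} = \left(13 + F\right) 2 f = 2 f \left(13 + F\right)$)
$S = 6$ ($S = \left(7 - 2\right) \frac{6}{5} = 5 \cdot \frac{6}{5} = 6$)
$S \left(101 + u{\left(-9,1 + 0 \right)}\right) = 6 \left(101 + 2 \left(1 + 0\right) \left(13 - 9\right)\right) = 6 \left(101 + 2 \cdot 1 \cdot 4\right) = 6 \left(101 + 8\right) = 6 \cdot 109 = 654$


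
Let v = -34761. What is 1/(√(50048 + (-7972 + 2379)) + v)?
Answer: -34761/1208282666 - √44455/1208282666 ≈ -2.8943e-5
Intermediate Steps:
1/(√(50048 + (-7972 + 2379)) + v) = 1/(√(50048 + (-7972 + 2379)) - 34761) = 1/(√(50048 - 5593) - 34761) = 1/(√44455 - 34761) = 1/(-34761 + √44455)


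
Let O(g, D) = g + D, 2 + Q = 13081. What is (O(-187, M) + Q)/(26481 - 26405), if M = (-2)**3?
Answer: 3221/19 ≈ 169.53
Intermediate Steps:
Q = 13079 (Q = -2 + 13081 = 13079)
M = -8
O(g, D) = D + g
(O(-187, M) + Q)/(26481 - 26405) = ((-8 - 187) + 13079)/(26481 - 26405) = (-195 + 13079)/76 = 12884*(1/76) = 3221/19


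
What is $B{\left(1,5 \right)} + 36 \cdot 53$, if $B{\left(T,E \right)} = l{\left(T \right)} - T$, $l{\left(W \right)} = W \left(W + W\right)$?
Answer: $1909$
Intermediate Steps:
$l{\left(W \right)} = 2 W^{2}$ ($l{\left(W \right)} = W 2 W = 2 W^{2}$)
$B{\left(T,E \right)} = - T + 2 T^{2}$ ($B{\left(T,E \right)} = 2 T^{2} - T = - T + 2 T^{2}$)
$B{\left(1,5 \right)} + 36 \cdot 53 = 1 \left(-1 + 2 \cdot 1\right) + 36 \cdot 53 = 1 \left(-1 + 2\right) + 1908 = 1 \cdot 1 + 1908 = 1 + 1908 = 1909$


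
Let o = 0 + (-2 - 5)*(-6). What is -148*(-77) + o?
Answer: 11438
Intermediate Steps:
o = 42 (o = 0 - 7*(-6) = 0 + 42 = 42)
-148*(-77) + o = -148*(-77) + 42 = 11396 + 42 = 11438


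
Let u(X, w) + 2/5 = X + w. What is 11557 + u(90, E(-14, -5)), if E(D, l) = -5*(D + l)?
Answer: 58708/5 ≈ 11742.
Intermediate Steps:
E(D, l) = -5*D - 5*l
u(X, w) = -⅖ + X + w (u(X, w) = -⅖ + (X + w) = -⅖ + X + w)
11557 + u(90, E(-14, -5)) = 11557 + (-⅖ + 90 + (-5*(-14) - 5*(-5))) = 11557 + (-⅖ + 90 + (70 + 25)) = 11557 + (-⅖ + 90 + 95) = 11557 + 923/5 = 58708/5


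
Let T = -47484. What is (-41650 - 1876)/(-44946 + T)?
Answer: 21763/46215 ≈ 0.47091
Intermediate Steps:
(-41650 - 1876)/(-44946 + T) = (-41650 - 1876)/(-44946 - 47484) = -43526/(-92430) = -43526*(-1/92430) = 21763/46215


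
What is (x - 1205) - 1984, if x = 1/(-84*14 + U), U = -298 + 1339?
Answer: -430516/135 ≈ -3189.0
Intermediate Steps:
U = 1041
x = -1/135 (x = 1/(-84*14 + 1041) = 1/(-1176 + 1041) = 1/(-135) = -1/135 ≈ -0.0074074)
(x - 1205) - 1984 = (-1/135 - 1205) - 1984 = -162676/135 - 1984 = -430516/135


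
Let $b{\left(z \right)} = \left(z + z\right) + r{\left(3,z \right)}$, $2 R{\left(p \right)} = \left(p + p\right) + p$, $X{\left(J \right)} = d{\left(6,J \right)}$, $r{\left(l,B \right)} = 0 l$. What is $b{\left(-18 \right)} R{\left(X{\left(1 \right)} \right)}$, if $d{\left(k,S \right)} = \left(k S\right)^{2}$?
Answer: $-1944$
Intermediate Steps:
$r{\left(l,B \right)} = 0$
$d{\left(k,S \right)} = S^{2} k^{2}$ ($d{\left(k,S \right)} = \left(S k\right)^{2} = S^{2} k^{2}$)
$X{\left(J \right)} = 36 J^{2}$ ($X{\left(J \right)} = J^{2} \cdot 6^{2} = J^{2} \cdot 36 = 36 J^{2}$)
$R{\left(p \right)} = \frac{3 p}{2}$ ($R{\left(p \right)} = \frac{\left(p + p\right) + p}{2} = \frac{2 p + p}{2} = \frac{3 p}{2}$)
$b{\left(z \right)} = 2 z$ ($b{\left(z \right)} = \left(z + z\right) + 0 = 2 z + 0 = 2 z$)
$b{\left(-18 \right)} R{\left(X{\left(1 \right)} \right)} = 2 \left(-18\right) \frac{3 \cdot 36 \cdot 1^{2}}{2} = - 36 \frac{3 \cdot 36 \cdot 1}{2} = - 36 \cdot \frac{3}{2} \cdot 36 = \left(-36\right) 54 = -1944$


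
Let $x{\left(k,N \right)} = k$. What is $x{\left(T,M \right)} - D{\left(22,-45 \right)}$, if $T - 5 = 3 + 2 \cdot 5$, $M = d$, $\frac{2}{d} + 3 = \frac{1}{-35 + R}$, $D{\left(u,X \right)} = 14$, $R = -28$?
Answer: $4$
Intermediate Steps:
$d = - \frac{63}{95}$ ($d = \frac{2}{-3 + \frac{1}{-35 - 28}} = \frac{2}{-3 + \frac{1}{-63}} = \frac{2}{-3 - \frac{1}{63}} = \frac{2}{- \frac{190}{63}} = 2 \left(- \frac{63}{190}\right) = - \frac{63}{95} \approx -0.66316$)
$M = - \frac{63}{95} \approx -0.66316$
$T = 18$ ($T = 5 + \left(3 + 2 \cdot 5\right) = 5 + \left(3 + 10\right) = 5 + 13 = 18$)
$x{\left(T,M \right)} - D{\left(22,-45 \right)} = 18 - 14 = 4$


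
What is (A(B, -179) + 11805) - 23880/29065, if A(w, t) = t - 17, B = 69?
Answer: 67478341/5813 ≈ 11608.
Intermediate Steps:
A(w, t) = -17 + t
(A(B, -179) + 11805) - 23880/29065 = ((-17 - 179) + 11805) - 23880/29065 = (-196 + 11805) - 23880*1/29065 = 11609 - 4776/5813 = 67478341/5813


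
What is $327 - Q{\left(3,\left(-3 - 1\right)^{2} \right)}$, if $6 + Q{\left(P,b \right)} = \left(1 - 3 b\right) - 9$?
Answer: $389$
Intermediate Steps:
$Q{\left(P,b \right)} = -14 - 3 b$ ($Q{\left(P,b \right)} = -6 - \left(8 + 3 b\right) = -14 - 3 b$)
$327 - Q{\left(3,\left(-3 - 1\right)^{2} \right)} = 327 - \left(-14 - 3 \left(-3 - 1\right)^{2}\right) = 327 - \left(-14 - 3 \left(-4\right)^{2}\right) = 327 - \left(-14 - 48\right) = 327 - -62 = 327 + 62 = 389$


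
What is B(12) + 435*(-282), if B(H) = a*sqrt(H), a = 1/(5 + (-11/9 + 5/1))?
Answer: -122670 + 18*sqrt(3)/79 ≈ -1.2267e+5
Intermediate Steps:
a = 9/79 (a = 1/(5 + (-11*1/9 + 5*1)) = 1/(5 + (-11/9 + 5)) = 1/(5 + 34/9) = 1/(79/9) = 9/79 ≈ 0.11392)
B(H) = 9*sqrt(H)/79
B(12) + 435*(-282) = 9*sqrt(12)/79 + 435*(-282) = 9*(2*sqrt(3))/79 - 122670 = 18*sqrt(3)/79 - 122670 = -122670 + 18*sqrt(3)/79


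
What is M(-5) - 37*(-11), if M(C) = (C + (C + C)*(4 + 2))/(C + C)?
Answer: 827/2 ≈ 413.50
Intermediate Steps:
M(C) = 13/2 (M(C) = (C + (2*C)*6)/((2*C)) = (C + 12*C)*(1/(2*C)) = (13*C)*(1/(2*C)) = 13/2)
M(-5) - 37*(-11) = 13/2 - 37*(-11) = 13/2 + 407 = 827/2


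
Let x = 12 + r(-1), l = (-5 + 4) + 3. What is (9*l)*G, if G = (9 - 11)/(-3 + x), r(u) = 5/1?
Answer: -18/7 ≈ -2.5714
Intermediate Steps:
l = 2 (l = -1 + 3 = 2)
r(u) = 5 (r(u) = 5*1 = 5)
x = 17 (x = 12 + 5 = 17)
G = -⅐ (G = (9 - 11)/(-3 + 17) = -2/14 = -2*1/14 = -⅐ ≈ -0.14286)
(9*l)*G = (9*2)*(-⅐) = 18*(-⅐) = -18/7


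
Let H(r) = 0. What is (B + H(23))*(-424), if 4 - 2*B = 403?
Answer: 84588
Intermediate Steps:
B = -399/2 (B = 2 - ½*403 = 2 - 403/2 = -399/2 ≈ -199.50)
(B + H(23))*(-424) = (-399/2 + 0)*(-424) = -399/2*(-424) = 84588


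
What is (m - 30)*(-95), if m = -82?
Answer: 10640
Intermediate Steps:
(m - 30)*(-95) = (-82 - 30)*(-95) = -112*(-95) = 10640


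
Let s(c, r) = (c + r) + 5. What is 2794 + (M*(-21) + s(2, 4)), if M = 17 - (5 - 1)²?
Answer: 2784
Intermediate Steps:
M = 1 (M = 17 - 1*4² = 17 - 1*16 = 17 - 16 = 1)
s(c, r) = 5 + c + r
2794 + (M*(-21) + s(2, 4)) = 2794 + (1*(-21) + (5 + 2 + 4)) = 2794 + (-21 + 11) = 2794 - 10 = 2784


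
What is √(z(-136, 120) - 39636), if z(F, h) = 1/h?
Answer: I*√142689570/60 ≈ 199.09*I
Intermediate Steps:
√(z(-136, 120) - 39636) = √(1/120 - 39636) = √(-4756319/120) = I*√142689570/60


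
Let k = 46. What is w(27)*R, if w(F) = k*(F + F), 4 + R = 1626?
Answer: 4029048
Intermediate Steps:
R = 1622 (R = -4 + 1626 = 1622)
w(F) = 92*F (w(F) = 46*(F + F) = 46*(2*F) = 92*F)
w(27)*R = (92*27)*1622 = 2484*1622 = 4029048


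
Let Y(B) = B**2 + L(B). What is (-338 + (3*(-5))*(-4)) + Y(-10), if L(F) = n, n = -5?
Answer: -183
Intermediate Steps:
L(F) = -5
Y(B) = -5 + B**2 (Y(B) = B**2 - 5 = -5 + B**2)
(-338 + (3*(-5))*(-4)) + Y(-10) = (-338 + (3*(-5))*(-4)) + (-5 + (-10)**2) = (-338 - 15*(-4)) + (-5 + 100) = (-338 + 60) + 95 = -278 + 95 = -183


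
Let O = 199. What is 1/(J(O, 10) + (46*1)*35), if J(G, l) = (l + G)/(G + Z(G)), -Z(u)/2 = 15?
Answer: 169/272299 ≈ 0.00062064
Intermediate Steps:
Z(u) = -30 (Z(u) = -2*15 = -30)
J(G, l) = (G + l)/(-30 + G) (J(G, l) = (l + G)/(G - 30) = (G + l)/(-30 + G))
1/(J(O, 10) + (46*1)*35) = 1/((199 + 10)/(-30 + 199) + (46*1)*35) = 1/(209/169 + 46*35) = 1/((1/169)*209 + 1610) = 1/(209/169 + 1610) = 1/(272299/169) = 169/272299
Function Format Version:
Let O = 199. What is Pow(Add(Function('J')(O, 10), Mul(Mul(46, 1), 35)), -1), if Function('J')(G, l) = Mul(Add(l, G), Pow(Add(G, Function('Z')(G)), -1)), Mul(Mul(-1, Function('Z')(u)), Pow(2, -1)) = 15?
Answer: Rational(169, 272299) ≈ 0.00062064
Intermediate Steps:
Function('Z')(u) = -30 (Function('Z')(u) = Mul(-2, 15) = -30)
Function('J')(G, l) = Mul(Pow(Add(-30, G), -1), Add(G, l)) (Function('J')(G, l) = Mul(Add(l, G), Pow(Add(G, -30), -1)) = Mul(Add(G, l), Pow(Add(-30, G), -1)) = Mul(Pow(Add(-30, G), -1), Add(G, l)))
Pow(Add(Function('J')(O, 10), Mul(Mul(46, 1), 35)), -1) = Pow(Add(Mul(Pow(Add(-30, 199), -1), Add(199, 10)), Mul(Mul(46, 1), 35)), -1) = Pow(Add(Mul(Pow(169, -1), 209), Mul(46, 35)), -1) = Pow(Add(Mul(Rational(1, 169), 209), 1610), -1) = Pow(Add(Rational(209, 169), 1610), -1) = Pow(Rational(272299, 169), -1) = Rational(169, 272299)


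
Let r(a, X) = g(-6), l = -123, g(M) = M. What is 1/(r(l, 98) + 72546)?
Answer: 1/72540 ≈ 1.3785e-5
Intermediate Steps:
r(a, X) = -6
1/(r(l, 98) + 72546) = 1/(-6 + 72546) = 1/72540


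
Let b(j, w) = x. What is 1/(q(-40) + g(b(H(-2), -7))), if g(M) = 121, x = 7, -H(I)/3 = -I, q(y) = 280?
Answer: 1/401 ≈ 0.0024938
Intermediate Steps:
H(I) = 3*I (H(I) = -(-3)*I = 3*I)
b(j, w) = 7
1/(q(-40) + g(b(H(-2), -7))) = 1/(280 + 121) = 1/401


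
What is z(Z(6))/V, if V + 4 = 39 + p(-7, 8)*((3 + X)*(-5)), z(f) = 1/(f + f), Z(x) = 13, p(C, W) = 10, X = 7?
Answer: -1/12090 ≈ -8.2713e-5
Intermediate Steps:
z(f) = 1/(2*f)
V = -465 (V = -4 + (39 + 10*((3 + 7)*(-5))) = -4 + (39 + 10*(10*(-5))) = -4 + (39 + 10*(-50)) = -4 + (39 - 500) = -4 - 461 = -465)
z(Z(6))/V = ((½)/13)/(-465) = ((½)*(1/13))*(-1/465) = (1/26)*(-1/465) = -1/12090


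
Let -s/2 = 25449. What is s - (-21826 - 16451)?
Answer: -12621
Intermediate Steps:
s = -50898 (s = -2*25449 = -50898)
s - (-21826 - 16451) = -50898 - (-21826 - 16451) = -50898 - 1*(-38277) = -50898 + 38277 = -12621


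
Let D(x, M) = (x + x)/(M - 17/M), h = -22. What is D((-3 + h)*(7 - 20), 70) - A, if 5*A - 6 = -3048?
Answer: 15081586/24415 ≈ 617.72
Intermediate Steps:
A = -3042/5 (A = 6/5 + (⅕)*(-3048) = 6/5 - 3048/5 = -3042/5 ≈ -608.40)
D(x, M) = 2*x/(M - 17/M) (D(x, M) = (2*x)/(M - 17/M) = 2*x/(M - 17/M))
D((-3 + h)*(7 - 20), 70) - A = 2*70*((-3 - 22)*(7 - 20))/(-17 + 70²) - 1*(-3042/5) = 2*70*(-25*(-13))/(-17 + 4900) + 3042/5 = 2*70*325/4883 + 3042/5 = 2*70*325*(1/4883) + 3042/5 = 45500/4883 + 3042/5 = 15081586/24415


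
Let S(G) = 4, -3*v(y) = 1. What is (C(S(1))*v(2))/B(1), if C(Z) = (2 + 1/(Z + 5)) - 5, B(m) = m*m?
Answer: 26/27 ≈ 0.96296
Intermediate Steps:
v(y) = -⅓ (v(y) = -⅓*1 = -⅓)
B(m) = m²
C(Z) = -3 + 1/(5 + Z) (C(Z) = (2 + 1/(5 + Z)) - 5 = -3 + 1/(5 + Z))
(C(S(1))*v(2))/B(1) = (((-14 - 3*4)/(5 + 4))*(-⅓))/(1²) = (((-14 - 12)/9)*(-⅓))/1 = (((⅑)*(-26))*(-⅓))*1 = -26/9*(-⅓)*1 = (26/27)*1 = 26/27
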